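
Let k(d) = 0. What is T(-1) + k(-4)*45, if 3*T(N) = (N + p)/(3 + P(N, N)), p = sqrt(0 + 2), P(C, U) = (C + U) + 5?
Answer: -1/18 + sqrt(2)/18 ≈ 0.023012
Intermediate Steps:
P(C, U) = 5 + C + U
p = sqrt(2) ≈ 1.4142
T(N) = (N + sqrt(2))/(3*(8 + 2*N)) (T(N) = ((N + sqrt(2))/(3 + (5 + N + N)))/3 = ((N + sqrt(2))/(3 + (5 + 2*N)))/3 = ((N + sqrt(2))/(8 + 2*N))/3 = (N + sqrt(2))/(3*(8 + 2*N)))
T(-1) + k(-4)*45 = (-1 + sqrt(2))/(6*(4 - 1)) + 0*45 = (1/6)*(-1 + sqrt(2))/3 + 0 = (1/6)*(1/3)*(-1 + sqrt(2)) + 0 = (-1/18 + sqrt(2)/18) + 0 = -1/18 + sqrt(2)/18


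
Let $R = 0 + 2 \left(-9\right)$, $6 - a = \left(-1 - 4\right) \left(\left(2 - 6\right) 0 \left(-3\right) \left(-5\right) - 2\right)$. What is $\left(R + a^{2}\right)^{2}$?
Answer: $4$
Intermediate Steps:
$a = -4$ ($a = 6 - \left(-1 - 4\right) \left(\left(2 - 6\right) 0 \left(-3\right) \left(-5\right) - 2\right) = 6 - - 5 \left(\left(2 - 6\right) 0 \left(-5\right) - 2\right) = 6 - - 5 \left(\left(-4\right) 0 \left(-5\right) - 2\right) = 6 - - 5 \left(0 \left(-5\right) - 2\right) = 6 - - 5 \left(0 - 2\right) = 6 - \left(-5\right) \left(-2\right) = 6 - 10 = -4$)
$R = -18$ ($R = 0 - 18 = -18$)
$\left(R + a^{2}\right)^{2} = \left(-18 + \left(-4\right)^{2}\right)^{2} = \left(-18 + 16\right)^{2} = \left(-2\right)^{2} = 4$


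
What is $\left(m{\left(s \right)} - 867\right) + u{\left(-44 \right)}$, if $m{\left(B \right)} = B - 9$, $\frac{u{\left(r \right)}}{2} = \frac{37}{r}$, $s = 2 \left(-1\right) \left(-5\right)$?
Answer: $- \frac{19089}{22} \approx -867.68$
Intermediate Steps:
$s = 10$ ($s = \left(-2\right) \left(-5\right) = 10$)
$u{\left(r \right)} = \frac{74}{r}$ ($u{\left(r \right)} = 2 \frac{37}{r} = \frac{74}{r}$)
$m{\left(B \right)} = -9 + B$
$\left(m{\left(s \right)} - 867\right) + u{\left(-44 \right)} = \left(\left(-9 + 10\right) - 867\right) + \frac{74}{-44} = \left(1 - 867\right) + 74 \left(- \frac{1}{44}\right) = -866 - \frac{37}{22} = - \frac{19089}{22}$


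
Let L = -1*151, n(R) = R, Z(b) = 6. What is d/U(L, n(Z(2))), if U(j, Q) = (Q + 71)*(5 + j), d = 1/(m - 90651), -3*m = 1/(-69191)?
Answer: 207573/211537341647324 ≈ 9.8126e-10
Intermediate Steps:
m = 1/207573 (m = -⅓/(-69191) = -⅓*(-1/69191) = 1/207573 ≈ 4.8176e-6)
d = -207573/18816700022 (d = 1/(1/207573 - 90651) = 1/(-18816700022/207573) = -207573/18816700022 ≈ -1.1031e-5)
L = -151
U(j, Q) = (5 + j)*(71 + Q) (U(j, Q) = (71 + Q)*(5 + j) = (5 + j)*(71 + Q))
d/U(L, n(Z(2))) = -207573/(18816700022*(355 + 5*6 + 71*(-151) + 6*(-151))) = -207573/(18816700022*(355 + 30 - 10721 - 906)) = -207573/18816700022/(-11242) = -207573/18816700022*(-1/11242) = 207573/211537341647324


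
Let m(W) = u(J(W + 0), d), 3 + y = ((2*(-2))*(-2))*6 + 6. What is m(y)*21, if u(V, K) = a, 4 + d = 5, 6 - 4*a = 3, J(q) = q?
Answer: 63/4 ≈ 15.750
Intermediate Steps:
a = ¾ (a = 3/2 - ¼*3 = 3/2 - ¾ = ¾ ≈ 0.75000)
d = 1 (d = -4 + 5 = 1)
u(V, K) = ¾
y = 51 (y = -3 + (((2*(-2))*(-2))*6 + 6) = -3 + (-4*(-2)*6 + 6) = -3 + (8*6 + 6) = -3 + (48 + 6) = -3 + 54 = 51)
m(W) = ¾
m(y)*21 = (¾)*21 = 63/4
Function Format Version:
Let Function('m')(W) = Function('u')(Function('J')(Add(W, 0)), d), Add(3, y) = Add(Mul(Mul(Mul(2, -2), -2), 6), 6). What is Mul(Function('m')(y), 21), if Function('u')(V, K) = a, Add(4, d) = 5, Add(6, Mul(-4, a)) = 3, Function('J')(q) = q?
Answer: Rational(63, 4) ≈ 15.750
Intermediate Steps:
a = Rational(3, 4) (a = Add(Rational(3, 2), Mul(Rational(-1, 4), 3)) = Add(Rational(3, 2), Rational(-3, 4)) = Rational(3, 4) ≈ 0.75000)
d = 1 (d = Add(-4, 5) = 1)
Function('u')(V, K) = Rational(3, 4)
y = 51 (y = Add(-3, Add(Mul(Mul(Mul(2, -2), -2), 6), 6)) = Add(-3, Add(Mul(Mul(-4, -2), 6), 6)) = Add(-3, Add(Mul(8, 6), 6)) = Add(-3, Add(48, 6)) = Add(-3, 54) = 51)
Function('m')(W) = Rational(3, 4)
Mul(Function('m')(y), 21) = Mul(Rational(3, 4), 21) = Rational(63, 4)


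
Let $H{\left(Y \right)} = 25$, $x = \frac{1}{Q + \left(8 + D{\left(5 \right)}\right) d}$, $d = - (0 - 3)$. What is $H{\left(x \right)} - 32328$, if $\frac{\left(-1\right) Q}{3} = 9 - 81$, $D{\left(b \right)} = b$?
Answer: $-32303$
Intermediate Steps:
$d = 3$ ($d = \left(-1\right) \left(-3\right) = 3$)
$Q = 216$ ($Q = - 3 \left(9 - 81\right) = \left(-3\right) \left(-72\right) = 216$)
$x = \frac{1}{255}$ ($x = \frac{1}{216 + \left(8 + 5\right) 3} = \frac{1}{216 + 13 \cdot 3} = \frac{1}{216 + 39} = \frac{1}{255} \approx 0.0039216$)
$H{\left(x \right)} - 32328 = 25 - 32328 = -32303$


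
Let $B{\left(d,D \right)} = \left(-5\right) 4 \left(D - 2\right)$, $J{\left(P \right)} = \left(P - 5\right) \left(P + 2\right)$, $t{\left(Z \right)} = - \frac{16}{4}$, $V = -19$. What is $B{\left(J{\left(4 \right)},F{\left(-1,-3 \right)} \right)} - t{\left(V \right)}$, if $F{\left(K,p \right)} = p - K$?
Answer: $84$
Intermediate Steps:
$t{\left(Z \right)} = -4$ ($t{\left(Z \right)} = \left(-16\right) \frac{1}{4} = -4$)
$J{\left(P \right)} = \left(-5 + P\right) \left(2 + P\right)$
$B{\left(d,D \right)} = 40 - 20 D$ ($B{\left(d,D \right)} = - 20 \left(-2 + D\right) = 40 - 20 D$)
$B{\left(J{\left(4 \right)},F{\left(-1,-3 \right)} \right)} - t{\left(V \right)} = \left(40 - 20 \left(-3 - -1\right)\right) - -4 = \left(40 - 20 \left(-3 + 1\right)\right) + 4 = \left(40 - -40\right) + 4 = \left(40 + 40\right) + 4 = 80 + 4 = 84$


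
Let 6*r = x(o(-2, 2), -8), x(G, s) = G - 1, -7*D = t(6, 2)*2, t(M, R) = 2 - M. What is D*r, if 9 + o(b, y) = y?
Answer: -32/21 ≈ -1.5238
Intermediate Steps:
D = 8/7 (D = -(2 - 1*6)*2/7 = -(2 - 6)*2/7 = -(-4)*2/7 = -⅐*(-8) = 8/7 ≈ 1.1429)
o(b, y) = -9 + y
x(G, s) = -1 + G
r = -4/3 (r = (-1 + (-9 + 2))/6 = (-1 - 7)/6 = (⅙)*(-8) = -4/3 ≈ -1.3333)
D*r = (8/7)*(-4/3) = -32/21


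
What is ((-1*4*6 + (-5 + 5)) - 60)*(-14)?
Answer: 1176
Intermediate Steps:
((-1*4*6 + (-5 + 5)) - 60)*(-14) = ((-4*6 + 0) - 60)*(-14) = ((-24 + 0) - 60)*(-14) = (-24 - 60)*(-14) = -84*(-14) = 1176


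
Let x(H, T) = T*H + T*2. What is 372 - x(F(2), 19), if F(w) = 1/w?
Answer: 649/2 ≈ 324.50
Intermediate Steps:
F(w) = 1/w
x(H, T) = 2*T + H*T (x(H, T) = H*T + 2*T = 2*T + H*T)
372 - x(F(2), 19) = 372 - 19*(2 + 1/2) = 372 - 19*5/2 = 372 - 1*95/2 = 372 - 95/2 = 649/2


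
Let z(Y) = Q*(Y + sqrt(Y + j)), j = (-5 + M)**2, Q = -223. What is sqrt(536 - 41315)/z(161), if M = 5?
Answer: -3*I*sqrt(4531)/35680 + 3*I*sqrt(1379)/249760 ≈ -0.0052137*I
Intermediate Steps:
j = 0 (j = (-5 + 5)**2 = 0**2 = 0)
z(Y) = -223*Y - 223*sqrt(Y) (z(Y) = -223*(Y + sqrt(Y + 0)) = -223*(Y + sqrt(Y)) = -223*Y - 223*sqrt(Y))
sqrt(536 - 41315)/z(161) = sqrt(536 - 41315)/(-223*161 - 223*sqrt(161)) = sqrt(-40779)/(-35903 - 223*sqrt(161)) = (3*I*sqrt(4531))/(-35903 - 223*sqrt(161)) = 3*I*sqrt(4531)/(-35903 - 223*sqrt(161))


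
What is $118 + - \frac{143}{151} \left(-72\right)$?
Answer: $\frac{28114}{151} \approx 186.19$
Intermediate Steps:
$118 + - \frac{143}{151} \left(-72\right) = 118 + \left(-143\right) \frac{1}{151} \left(-72\right) = 118 - - \frac{10296}{151} = 118 + \frac{10296}{151} = \frac{28114}{151}$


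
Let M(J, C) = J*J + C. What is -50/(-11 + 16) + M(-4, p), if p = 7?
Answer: 13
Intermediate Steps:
M(J, C) = C + J**2 (M(J, C) = J**2 + C = C + J**2)
-50/(-11 + 16) + M(-4, p) = -50/(-11 + 16) + (7 + (-4)**2) = -50/5 + (7 + 16) = (1/5)*(-50) + 23 = -10 + 23 = 13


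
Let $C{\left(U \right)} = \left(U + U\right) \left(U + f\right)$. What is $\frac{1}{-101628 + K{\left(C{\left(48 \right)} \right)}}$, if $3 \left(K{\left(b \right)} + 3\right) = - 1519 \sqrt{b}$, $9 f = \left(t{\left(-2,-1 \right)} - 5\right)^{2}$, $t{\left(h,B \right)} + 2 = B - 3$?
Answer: $- \frac{2744037}{238048164091} + \frac{18228 \sqrt{3318}}{238048164091} \approx -7.1165 \cdot 10^{-6}$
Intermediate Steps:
$t{\left(h,B \right)} = -5 + B$ ($t{\left(h,B \right)} = -2 + \left(B - 3\right) = -2 + \left(-3 + B\right) = -5 + B$)
$f = \frac{121}{9}$ ($f = \frac{\left(\left(-5 - 1\right) - 5\right)^{2}}{9} = \frac{\left(-6 - 5\right)^{2}}{9} = \frac{\left(-11\right)^{2}}{9} = \frac{1}{9} \cdot 121 = \frac{121}{9} \approx 13.444$)
$C{\left(U \right)} = 2 U \left(\frac{121}{9} + U\right)$ ($C{\left(U \right)} = \left(U + U\right) \left(U + \frac{121}{9}\right) = 2 U \left(\frac{121}{9} + U\right)$)
$K{\left(b \right)} = -3 - \frac{1519 \sqrt{b}}{3}$ ($K{\left(b \right)} = -3 + \frac{\left(-1519\right) \sqrt{b}}{3} = -3 - \frac{1519 \sqrt{b}}{3}$)
$\frac{1}{-101628 + K{\left(C{\left(48 \right)} \right)}} = \frac{1}{-101628 - \left(3 + \frac{1519 \sqrt{\frac{2}{9} \cdot 48 \left(121 + 9 \cdot 48\right)}}{3}\right)} = \frac{1}{-101628 - \left(3 + \frac{1519 \sqrt{\frac{2}{9} \cdot 48 \left(121 + 432\right)}}{3}\right)} = \frac{1}{-101628 - \left(3 + \frac{1519 \sqrt{\frac{2}{9} \cdot 48 \cdot 553}}{3}\right)} = \frac{1}{-101628 - \left(3 + \frac{1519 \sqrt{\frac{17696}{3}}}{3}\right)} = \frac{1}{-101628 - \left(3 + \frac{1519 \frac{4 \sqrt{3318}}{3}}{3}\right)} = \frac{1}{-101628 - \left(3 + \frac{6076 \sqrt{3318}}{9}\right)} = \frac{1}{-101631 - \frac{6076 \sqrt{3318}}{9}}$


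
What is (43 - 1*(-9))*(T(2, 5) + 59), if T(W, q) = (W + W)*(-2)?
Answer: 2652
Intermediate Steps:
T(W, q) = -4*W (T(W, q) = (2*W)*(-2) = -4*W)
(43 - 1*(-9))*(T(2, 5) + 59) = (43 - 1*(-9))*(-4*2 + 59) = (43 + 9)*(-8 + 59) = 52*51 = 2652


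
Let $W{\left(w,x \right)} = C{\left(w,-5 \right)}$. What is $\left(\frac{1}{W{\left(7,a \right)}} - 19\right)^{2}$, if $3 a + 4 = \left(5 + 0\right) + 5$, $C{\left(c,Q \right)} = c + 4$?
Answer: $\frac{43264}{121} \approx 357.55$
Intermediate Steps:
$C{\left(c,Q \right)} = 4 + c$
$a = 2$ ($a = - \frac{4}{3} + \frac{\left(5 + 0\right) + 5}{3} = - \frac{4}{3} + \frac{5 + 5}{3} = - \frac{4}{3} + \frac{1}{3} \cdot 10 = - \frac{4}{3} + \frac{10}{3} = 2$)
$W{\left(w,x \right)} = 4 + w$
$\left(\frac{1}{W{\left(7,a \right)}} - 19\right)^{2} = \left(\frac{1}{4 + 7} - 19\right)^{2} = \left(\frac{1}{11} - 19\right)^{2} = \left(- \frac{208}{11}\right)^{2} = \frac{43264}{121}$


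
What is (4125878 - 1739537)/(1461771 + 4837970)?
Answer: 140373/370573 ≈ 0.37880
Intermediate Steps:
(4125878 - 1739537)/(1461771 + 4837970) = 2386341/6299741 = 2386341*(1/6299741) = 140373/370573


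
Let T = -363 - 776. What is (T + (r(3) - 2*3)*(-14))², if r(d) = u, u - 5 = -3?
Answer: 1172889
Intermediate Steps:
T = -1139
u = 2 (u = 5 - 3 = 2)
r(d) = 2
(T + (r(3) - 2*3)*(-14))² = (-1139 + (2 - 2*3)*(-14))² = (-1139 + (2 - 6)*(-14))² = (-1139 - 4*(-14))² = (-1139 + 56)² = (-1083)² = 1172889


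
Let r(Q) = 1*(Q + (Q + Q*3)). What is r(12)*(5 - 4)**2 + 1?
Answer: 61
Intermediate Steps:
r(Q) = 5*Q (r(Q) = 1*(Q + (Q + 3*Q)) = 1*(Q + 4*Q) = 1*(5*Q) = 5*Q)
r(12)*(5 - 4)**2 + 1 = (5*12)*(5 - 4)**2 + 1 = 60*1**2 + 1 = 60*1 + 1 = 60 + 1 = 61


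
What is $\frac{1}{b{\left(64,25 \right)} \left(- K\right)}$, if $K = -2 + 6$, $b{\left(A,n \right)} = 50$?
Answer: $- \frac{1}{200} \approx -0.005$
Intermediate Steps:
$K = 4$
$\frac{1}{b{\left(64,25 \right)} \left(- K\right)} = \frac{1}{50 \left(\left(-1\right) 4\right)} = \frac{1}{50 \left(-4\right)} = \frac{1}{-200} = - \frac{1}{200}$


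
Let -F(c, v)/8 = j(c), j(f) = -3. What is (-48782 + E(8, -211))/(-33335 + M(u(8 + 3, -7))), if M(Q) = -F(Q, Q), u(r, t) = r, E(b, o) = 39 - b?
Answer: 48751/33359 ≈ 1.4614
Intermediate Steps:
F(c, v) = 24 (F(c, v) = -8*(-3) = 24)
M(Q) = -24 (M(Q) = -1*24 = -24)
(-48782 + E(8, -211))/(-33335 + M(u(8 + 3, -7))) = (-48782 + (39 - 1*8))/(-33335 - 24) = (-48782 + (39 - 8))/(-33359) = (-48782 + 31)*(-1/33359) = -48751*(-1/33359) = 48751/33359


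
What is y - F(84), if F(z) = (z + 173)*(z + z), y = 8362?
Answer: -34814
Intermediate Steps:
F(z) = 2*z*(173 + z) (F(z) = (173 + z)*(2*z) = 2*z*(173 + z))
y - F(84) = 8362 - 2*84*(173 + 84) = 8362 - 2*84*257 = 8362 - 1*43176 = 8362 - 43176 = -34814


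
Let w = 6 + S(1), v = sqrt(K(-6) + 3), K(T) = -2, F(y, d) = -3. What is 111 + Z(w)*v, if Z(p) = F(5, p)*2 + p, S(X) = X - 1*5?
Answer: 107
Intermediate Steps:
S(X) = -5 + X (S(X) = X - 5 = -5 + X)
v = 1 (v = sqrt(-2 + 3) = sqrt(1) = 1)
w = 2 (w = 6 + (-5 + 1) = 6 - 4 = 2)
Z(p) = -6 + p (Z(p) = -3*2 + p = -6 + p)
111 + Z(w)*v = 111 + (-6 + 2)*1 = 111 - 4*1 = 111 - 4 = 107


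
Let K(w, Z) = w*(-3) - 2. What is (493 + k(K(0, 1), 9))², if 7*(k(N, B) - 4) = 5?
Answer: 12138256/49 ≈ 2.4772e+5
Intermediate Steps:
K(w, Z) = -2 - 3*w (K(w, Z) = -3*w - 2 = -2 - 3*w)
k(N, B) = 33/7 (k(N, B) = 4 + (⅐)*5 = 4 + 5/7 = 33/7)
(493 + k(K(0, 1), 9))² = (493 + 33/7)² = (3484/7)² = 12138256/49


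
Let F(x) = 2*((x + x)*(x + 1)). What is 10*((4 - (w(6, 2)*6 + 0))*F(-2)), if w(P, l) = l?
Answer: -640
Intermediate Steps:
F(x) = 4*x*(1 + x) (F(x) = 2*((2*x)*(1 + x)) = 2*(2*x*(1 + x)) = 4*x*(1 + x))
10*((4 - (w(6, 2)*6 + 0))*F(-2)) = 10*((4 - (2*6 + 0))*(4*(-2)*(1 - 2))) = 10*((4 - (12 + 0))*(4*(-2)*(-1))) = 10*((4 - 1*12)*8) = 10*((4 - 12)*8) = 10*(-8*8) = 10*(-64) = -640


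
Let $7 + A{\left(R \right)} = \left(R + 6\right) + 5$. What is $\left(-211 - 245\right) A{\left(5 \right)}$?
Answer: $-4104$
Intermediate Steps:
$A{\left(R \right)} = 4 + R$ ($A{\left(R \right)} = -7 + \left(\left(R + 6\right) + 5\right) = -7 + \left(\left(6 + R\right) + 5\right) = -7 + \left(11 + R\right) = 4 + R$)
$\left(-211 - 245\right) A{\left(5 \right)} = \left(-211 - 245\right) \left(4 + 5\right) = \left(-456\right) 9 = -4104$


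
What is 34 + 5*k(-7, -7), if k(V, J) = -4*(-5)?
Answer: 134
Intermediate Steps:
k(V, J) = 20
34 + 5*k(-7, -7) = 34 + 5*20 = 34 + 100 = 134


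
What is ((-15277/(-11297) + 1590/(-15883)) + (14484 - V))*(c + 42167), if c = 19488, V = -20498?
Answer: 35182886116535015/16311841 ≈ 2.1569e+9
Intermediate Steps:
((-15277/(-11297) + 1590/(-15883)) + (14484 - V))*(c + 42167) = ((-15277/(-11297) + 1590/(-15883)) + (14484 - 1*(-20498)))*(19488 + 42167) = ((-15277*(-1/11297) + 1590*(-1/15883)) + (14484 + 20498))*61655 = ((15277/11297 - 1590/15883) + 34982)*61655 = (224682361/179430251 + 34982)*61655 = (6277053722843/179430251)*61655 = 35182886116535015/16311841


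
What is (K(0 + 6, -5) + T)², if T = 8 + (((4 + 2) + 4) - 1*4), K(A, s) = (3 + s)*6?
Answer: 4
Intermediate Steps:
K(A, s) = 18 + 6*s
T = 14 (T = 8 + ((6 + 4) - 4) = 8 + (10 - 4) = 8 + 6 = 14)
(K(0 + 6, -5) + T)² = ((18 + 6*(-5)) + 14)² = ((18 - 30) + 14)² = (-12 + 14)² = 2² = 4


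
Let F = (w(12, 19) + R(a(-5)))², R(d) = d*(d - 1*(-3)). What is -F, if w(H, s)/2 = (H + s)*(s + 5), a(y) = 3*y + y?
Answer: -3341584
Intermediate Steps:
a(y) = 4*y
R(d) = d*(3 + d) (R(d) = d*(d + 3) = d*(3 + d))
w(H, s) = 2*(5 + s)*(H + s) (w(H, s) = 2*((H + s)*(s + 5)) = 2*((H + s)*(5 + s)) = 2*((5 + s)*(H + s)) = 2*(5 + s)*(H + s))
F = 3341584 (F = ((2*19² + 10*12 + 10*19 + 2*12*19) + (4*(-5))*(3 + 4*(-5)))² = ((2*361 + 120 + 190 + 456) - 20*(3 - 20))² = ((722 + 120 + 190 + 456) - 20*(-17))² = (1488 + 340)² = 1828² = 3341584)
-F = -1*3341584 = -3341584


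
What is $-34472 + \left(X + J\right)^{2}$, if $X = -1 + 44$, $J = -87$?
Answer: $-32536$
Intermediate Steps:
$X = 43$
$-34472 + \left(X + J\right)^{2} = -34472 + \left(43 - 87\right)^{2} = -34472 + \left(-44\right)^{2} = -34472 + 1936 = -32536$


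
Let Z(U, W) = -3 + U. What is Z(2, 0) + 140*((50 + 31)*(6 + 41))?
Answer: 532979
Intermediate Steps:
Z(2, 0) + 140*((50 + 31)*(6 + 41)) = (-3 + 2) + 140*((50 + 31)*(6 + 41)) = -1 + 140*(81*47) = -1 + 140*3807 = -1 + 532980 = 532979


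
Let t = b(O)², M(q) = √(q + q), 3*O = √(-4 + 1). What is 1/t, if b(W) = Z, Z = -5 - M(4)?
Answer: 33/289 - 20*√2/289 ≈ 0.016317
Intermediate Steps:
O = I*√3/3 (O = √(-4 + 1)/3 = √(-3)/3 = (I*√3)/3 = I*√3/3 ≈ 0.57735*I)
M(q) = √2*√q (M(q) = √(2*q) = √2*√q)
Z = -5 - 2*√2 (Z = -5 - √2*√4 = -5 - √2*2 = -5 - 2*√2 ≈ -7.8284)
b(W) = -5 - 2*√2
t = (-5 - 2*√2)² ≈ 61.284
1/t = 1/(33 + 20*√2)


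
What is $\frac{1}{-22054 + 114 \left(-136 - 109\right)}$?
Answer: $- \frac{1}{49984} \approx -2.0006 \cdot 10^{-5}$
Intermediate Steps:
$\frac{1}{-22054 + 114 \left(-136 - 109\right)} = \frac{1}{-22054 + 114 \left(-245\right)} = \frac{1}{-22054 - 27930} = \frac{1}{-49984} = - \frac{1}{49984}$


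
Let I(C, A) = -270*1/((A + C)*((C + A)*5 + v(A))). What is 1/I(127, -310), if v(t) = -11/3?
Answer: -84058/135 ≈ -622.65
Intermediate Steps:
v(t) = -11/3 (v(t) = -11*1/3 = -11/3)
I(C, A) = -270/((A + C)*(-11/3 + 5*A + 5*C)) (I(C, A) = -270*1/((A + C)*((C + A)*5 - 11/3)) = -270*1/((A + C)*((A + C)*5 - 11/3)) = -270*1/((A + C)*((5*A + 5*C) - 11/3)) = -270*1/((A + C)*(-11/3 + 5*A + 5*C)) = -270/((A + C)*(-11/3 + 5*A + 5*C)))
1/I(127, -310) = 1/(-810/(-11*(-310) - 11*127 + 15*(-310)**2 + 15*127**2 + 30*(-310)*127)) = 1/(-810/(3410 - 1397 + 15*96100 + 15*16129 - 1181100)) = 1/(-810/(3410 - 1397 + 1441500 + 241935 - 1181100)) = 1/(-810/504348) = 1/(-810*1/504348) = 1/(-135/84058) = -84058/135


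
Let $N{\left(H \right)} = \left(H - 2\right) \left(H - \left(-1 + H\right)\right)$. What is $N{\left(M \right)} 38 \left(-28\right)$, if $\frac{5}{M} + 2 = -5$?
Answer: $2888$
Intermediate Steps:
$M = - \frac{5}{7}$ ($M = \frac{5}{-2 - 5} = \frac{5}{-7} = 5 \left(- \frac{1}{7}\right) = - \frac{5}{7} \approx -0.71429$)
$N{\left(H \right)} = -2 + H$ ($N{\left(H \right)} = \left(-2 + H\right) 1 = -2 + H$)
$N{\left(M \right)} 38 \left(-28\right) = \left(-2 - \frac{5}{7}\right) 38 \left(-28\right) = \left(- \frac{19}{7}\right) 38 \left(-28\right) = \left(- \frac{722}{7}\right) \left(-28\right) = 2888$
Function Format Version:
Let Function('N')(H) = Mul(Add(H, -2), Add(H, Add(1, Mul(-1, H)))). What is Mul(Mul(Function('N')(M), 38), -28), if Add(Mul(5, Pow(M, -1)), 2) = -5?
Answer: 2888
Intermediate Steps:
M = Rational(-5, 7) (M = Mul(5, Pow(Add(-2, -5), -1)) = Mul(5, Pow(-7, -1)) = Mul(5, Rational(-1, 7)) = Rational(-5, 7) ≈ -0.71429)
Function('N')(H) = Add(-2, H) (Function('N')(H) = Mul(Add(-2, H), 1) = Add(-2, H))
Mul(Mul(Function('N')(M), 38), -28) = Mul(Mul(Add(-2, Rational(-5, 7)), 38), -28) = Mul(Mul(Rational(-19, 7), 38), -28) = Mul(Rational(-722, 7), -28) = 2888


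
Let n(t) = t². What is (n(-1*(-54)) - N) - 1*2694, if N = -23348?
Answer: 23570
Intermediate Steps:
(n(-1*(-54)) - N) - 1*2694 = ((-1*(-54))² - 1*(-23348)) - 1*2694 = (54² + 23348) - 2694 = (2916 + 23348) - 2694 = 26264 - 2694 = 23570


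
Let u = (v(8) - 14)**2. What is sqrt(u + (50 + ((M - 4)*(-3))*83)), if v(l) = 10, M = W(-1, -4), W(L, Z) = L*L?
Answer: sqrt(813) ≈ 28.513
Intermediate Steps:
W(L, Z) = L**2
M = 1 (M = (-1)**2 = 1)
u = 16 (u = (10 - 14)**2 = (-4)**2 = 16)
sqrt(u + (50 + ((M - 4)*(-3))*83)) = sqrt(16 + (50 + ((1 - 4)*(-3))*83)) = sqrt(16 + (50 - 3*(-3)*83)) = sqrt(16 + (50 + 9*83)) = sqrt(16 + (50 + 747)) = sqrt(16 + 797) = sqrt(813)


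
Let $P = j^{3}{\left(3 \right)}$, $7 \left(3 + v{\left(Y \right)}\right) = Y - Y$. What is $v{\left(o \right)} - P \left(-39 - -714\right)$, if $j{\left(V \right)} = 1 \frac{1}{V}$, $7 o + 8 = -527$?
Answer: $-28$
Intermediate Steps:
$o = - \frac{535}{7}$ ($o = - \frac{8}{7} + \frac{1}{7} \left(-527\right) = - \frac{8}{7} - \frac{527}{7} = - \frac{535}{7} \approx -76.429$)
$v{\left(Y \right)} = -3$ ($v{\left(Y \right)} = -3 + \frac{Y - Y}{7} = -3 + \frac{1}{7} \cdot 0 = -3 + 0 = -3$)
$j{\left(V \right)} = \frac{1}{V}$
$P = \frac{1}{27}$ ($P = \left(\frac{1}{3}\right)^{3} = \frac{1}{27} \approx 0.037037$)
$v{\left(o \right)} - P \left(-39 - -714\right) = -3 - \frac{-39 - -714}{27} = -3 - \frac{-39 + 714}{27} = -3 - \frac{1}{27} \cdot 675 = -3 - 25 = -28$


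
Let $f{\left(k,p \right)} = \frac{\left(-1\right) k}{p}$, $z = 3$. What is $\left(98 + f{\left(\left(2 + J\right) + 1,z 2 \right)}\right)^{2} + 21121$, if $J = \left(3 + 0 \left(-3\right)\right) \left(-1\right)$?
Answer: $30725$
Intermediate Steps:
$J = -3$ ($J = \left(3 + 0\right) \left(-1\right) = 3 \left(-1\right) = -3$)
$f{\left(k,p \right)} = - \frac{k}{p}$
$\left(98 + f{\left(\left(2 + J\right) + 1,z 2 \right)}\right)^{2} + 21121 = \left(98 - \frac{\left(2 - 3\right) + 1}{3 \cdot 2}\right)^{2} + 21121 = \left(98 - \frac{-1 + 1}{6}\right)^{2} + 21121 = \left(98 - 0 \cdot \frac{1}{6}\right)^{2} + 21121 = \left(98 + 0\right)^{2} + 21121 = 98^{2} + 21121 = 9604 + 21121 = 30725$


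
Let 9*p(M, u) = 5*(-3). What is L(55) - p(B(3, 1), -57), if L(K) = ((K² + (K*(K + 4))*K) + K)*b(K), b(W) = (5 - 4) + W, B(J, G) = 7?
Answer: 30501245/3 ≈ 1.0167e+7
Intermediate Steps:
b(W) = 1 + W
L(K) = (1 + K)*(K + K² + K²*(4 + K)) (L(K) = ((K² + (K*(K + 4))*K) + K)*(1 + K) = ((K² + (K*(4 + K))*K) + K)*(1 + K) = ((K² + K²*(4 + K)) + K)*(1 + K) = (K + K² + K²*(4 + K))*(1 + K) = (1 + K)*(K + K² + K²*(4 + K)))
p(M, u) = -5/3 (p(M, u) = (5*(-3))/9 = (⅑)*(-15) = -5/3)
L(55) - p(B(3, 1), -57) = 55*(1 + 55)*(1 + 55² + 5*55) - 1*(-5/3) = 55*56*(1 + 3025 + 275) + 5/3 = 55*56*3301 + 5/3 = 10167080 + 5/3 = 30501245/3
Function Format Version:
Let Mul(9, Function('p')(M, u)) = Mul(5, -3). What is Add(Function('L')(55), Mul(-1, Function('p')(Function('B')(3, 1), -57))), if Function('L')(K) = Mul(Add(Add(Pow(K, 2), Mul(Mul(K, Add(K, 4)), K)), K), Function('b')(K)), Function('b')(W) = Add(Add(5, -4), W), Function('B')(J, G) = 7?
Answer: Rational(30501245, 3) ≈ 1.0167e+7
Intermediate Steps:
Function('b')(W) = Add(1, W)
Function('L')(K) = Mul(Add(1, K), Add(K, Pow(K, 2), Mul(Pow(K, 2), Add(4, K)))) (Function('L')(K) = Mul(Add(Add(Pow(K, 2), Mul(Mul(K, Add(K, 4)), K)), K), Add(1, K)) = Mul(Add(Add(Pow(K, 2), Mul(Mul(K, Add(4, K)), K)), K), Add(1, K)) = Mul(Add(Add(Pow(K, 2), Mul(Pow(K, 2), Add(4, K))), K), Add(1, K)) = Mul(Add(K, Pow(K, 2), Mul(Pow(K, 2), Add(4, K))), Add(1, K)) = Mul(Add(1, K), Add(K, Pow(K, 2), Mul(Pow(K, 2), Add(4, K)))))
Function('p')(M, u) = Rational(-5, 3) (Function('p')(M, u) = Mul(Rational(1, 9), Mul(5, -3)) = Mul(Rational(1, 9), -15) = Rational(-5, 3))
Add(Function('L')(55), Mul(-1, Function('p')(Function('B')(3, 1), -57))) = Add(Mul(55, Add(1, 55), Add(1, Pow(55, 2), Mul(5, 55))), Mul(-1, Rational(-5, 3))) = Add(Mul(55, 56, Add(1, 3025, 275)), Rational(5, 3)) = Add(Mul(55, 56, 3301), Rational(5, 3)) = Add(10167080, Rational(5, 3)) = Rational(30501245, 3)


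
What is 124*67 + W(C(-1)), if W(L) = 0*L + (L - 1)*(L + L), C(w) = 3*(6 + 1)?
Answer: 9148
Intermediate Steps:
C(w) = 21 (C(w) = 3*7 = 21)
W(L) = 2*L*(-1 + L) (W(L) = 0 + (-1 + L)*(2*L) = 0 + 2*L*(-1 + L) = 2*L*(-1 + L))
124*67 + W(C(-1)) = 124*67 + 2*21*(-1 + 21) = 8308 + 2*21*20 = 8308 + 840 = 9148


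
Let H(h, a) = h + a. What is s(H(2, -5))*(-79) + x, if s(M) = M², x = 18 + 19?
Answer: -674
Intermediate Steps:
x = 37
H(h, a) = a + h
s(H(2, -5))*(-79) + x = (-5 + 2)²*(-79) + 37 = (-3)²*(-79) + 37 = 9*(-79) + 37 = -711 + 37 = -674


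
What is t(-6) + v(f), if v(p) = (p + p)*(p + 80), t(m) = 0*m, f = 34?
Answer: 7752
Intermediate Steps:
t(m) = 0
v(p) = 2*p*(80 + p) (v(p) = (2*p)*(80 + p) = 2*p*(80 + p))
t(-6) + v(f) = 0 + 2*34*(80 + 34) = 0 + 2*34*114 = 0 + 7752 = 7752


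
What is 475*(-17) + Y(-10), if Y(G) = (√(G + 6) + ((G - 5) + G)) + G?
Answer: -8110 + 2*I ≈ -8110.0 + 2.0*I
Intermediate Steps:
Y(G) = -5 + √(6 + G) + 3*G (Y(G) = (√(6 + G) + ((-5 + G) + G)) + G = (√(6 + G) + (-5 + 2*G)) + G = (-5 + √(6 + G) + 2*G) + G = -5 + √(6 + G) + 3*G)
475*(-17) + Y(-10) = 475*(-17) + (-5 + √(6 - 10) + 3*(-10)) = -8075 + (-5 + √(-4) - 30) = -8075 + (-5 + 2*I - 30) = -8075 + (-35 + 2*I) = -8110 + 2*I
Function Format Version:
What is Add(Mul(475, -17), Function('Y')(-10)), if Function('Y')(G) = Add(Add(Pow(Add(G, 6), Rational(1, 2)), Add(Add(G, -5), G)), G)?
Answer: Add(-8110, Mul(2, I)) ≈ Add(-8110.0, Mul(2.0000, I))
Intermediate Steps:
Function('Y')(G) = Add(-5, Pow(Add(6, G), Rational(1, 2)), Mul(3, G)) (Function('Y')(G) = Add(Add(Pow(Add(6, G), Rational(1, 2)), Add(Add(-5, G), G)), G) = Add(Add(Pow(Add(6, G), Rational(1, 2)), Add(-5, Mul(2, G))), G) = Add(Add(-5, Pow(Add(6, G), Rational(1, 2)), Mul(2, G)), G) = Add(-5, Pow(Add(6, G), Rational(1, 2)), Mul(3, G)))
Add(Mul(475, -17), Function('Y')(-10)) = Add(Mul(475, -17), Add(-5, Pow(Add(6, -10), Rational(1, 2)), Mul(3, -10))) = Add(-8075, Add(-5, Pow(-4, Rational(1, 2)), -30)) = Add(-8075, Add(-5, Mul(2, I), -30)) = Add(-8075, Add(-35, Mul(2, I))) = Add(-8110, Mul(2, I))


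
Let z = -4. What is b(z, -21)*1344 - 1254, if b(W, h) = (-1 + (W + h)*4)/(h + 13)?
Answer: 15714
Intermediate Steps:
b(W, h) = (-1 + 4*W + 4*h)/(13 + h) (b(W, h) = (-1 + (4*W + 4*h))/(13 + h) = (-1 + 4*W + 4*h)/(13 + h))
b(z, -21)*1344 - 1254 = ((-1 + 4*(-4) + 4*(-21))/(13 - 21))*1344 - 1254 = ((-1 - 16 - 84)/(-8))*1344 - 1254 = -⅛*(-101)*1344 - 1254 = (101/8)*1344 - 1254 = 16968 - 1254 = 15714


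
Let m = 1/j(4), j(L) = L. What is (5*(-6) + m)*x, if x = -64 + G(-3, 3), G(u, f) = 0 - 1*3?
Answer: 7973/4 ≈ 1993.3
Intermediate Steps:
m = ¼ (m = 1/4 = ¼ ≈ 0.25000)
G(u, f) = -3 (G(u, f) = 0 - 3 = -3)
x = -67 (x = -64 - 3 = -67)
(5*(-6) + m)*x = (5*(-6) + ¼)*(-67) = (-30 + ¼)*(-67) = -119/4*(-67) = 7973/4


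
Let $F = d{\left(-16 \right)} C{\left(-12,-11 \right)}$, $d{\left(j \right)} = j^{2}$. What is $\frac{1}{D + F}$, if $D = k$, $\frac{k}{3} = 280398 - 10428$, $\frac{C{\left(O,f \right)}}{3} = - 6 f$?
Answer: $\frac{1}{860598} \approx 1.162 \cdot 10^{-6}$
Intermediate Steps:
$C{\left(O,f \right)} = - 18 f$ ($C{\left(O,f \right)} = 3 \left(- 6 f\right) = - 18 f$)
$k = 809910$ ($k = 3 \left(280398 - 10428\right) = 3 \cdot 269970 = 809910$)
$F = 50688$ ($F = \left(-16\right)^{2} \left(\left(-18\right) \left(-11\right)\right) = 256 \cdot 198 = 50688$)
$D = 809910$
$\frac{1}{D + F} = \frac{1}{809910 + 50688} = \frac{1}{860598}$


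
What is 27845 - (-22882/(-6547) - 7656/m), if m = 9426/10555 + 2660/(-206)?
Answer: 290923460150162/10693928723 ≈ 27205.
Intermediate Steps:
m = -13067272/1087165 (m = 9426*(1/10555) + 2660*(-1/206) = 9426/10555 - 1330/103 = -13067272/1087165 ≈ -12.020)
27845 - (-22882/(-6547) - 7656/m) = 27845 - (-22882/(-6547) - 7656/(-13067272/1087165)) = 27845 - (-22882*(-1/6547) - 7656*(-1087165/13067272)) = 27845 - (22882/6547 + 1040416905/1633409) = 27845 - 1*6848985141773/10693928723 = 27845 - 6848985141773/10693928723 = 290923460150162/10693928723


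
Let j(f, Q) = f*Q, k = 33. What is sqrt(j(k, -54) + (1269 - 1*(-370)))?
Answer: I*sqrt(143) ≈ 11.958*I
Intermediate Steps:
j(f, Q) = Q*f
sqrt(j(k, -54) + (1269 - 1*(-370))) = sqrt(-54*33 + (1269 - 1*(-370))) = sqrt(-1782 + (1269 + 370)) = sqrt(-1782 + 1639) = sqrt(-143) = I*sqrt(143)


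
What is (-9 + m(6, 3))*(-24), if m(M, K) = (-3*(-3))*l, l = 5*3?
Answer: -3024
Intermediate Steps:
l = 15
m(M, K) = 135 (m(M, K) = -3*(-3)*15 = 9*15 = 135)
(-9 + m(6, 3))*(-24) = (-9 + 135)*(-24) = 126*(-24) = -3024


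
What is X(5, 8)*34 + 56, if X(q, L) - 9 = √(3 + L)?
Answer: 362 + 34*√11 ≈ 474.77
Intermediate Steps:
X(q, L) = 9 + √(3 + L)
X(5, 8)*34 + 56 = (9 + √(3 + 8))*34 + 56 = (9 + √11)*34 + 56 = (306 + 34*√11) + 56 = 362 + 34*√11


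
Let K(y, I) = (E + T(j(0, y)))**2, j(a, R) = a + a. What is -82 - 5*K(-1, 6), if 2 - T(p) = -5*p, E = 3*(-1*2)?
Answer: -162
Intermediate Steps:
j(a, R) = 2*a
E = -6 (E = 3*(-2) = -6)
T(p) = 2 + 5*p (T(p) = 2 - (-5)*p = 2 + 5*p)
K(y, I) = 16 (K(y, I) = (-6 + (2 + 5*(2*0)))**2 = (-6 + (2 + 5*0))**2 = (-6 + (2 + 0))**2 = (-6 + 2)**2 = (-4)**2 = 16)
-82 - 5*K(-1, 6) = -82 - 5*16 = -82 - 80 = -162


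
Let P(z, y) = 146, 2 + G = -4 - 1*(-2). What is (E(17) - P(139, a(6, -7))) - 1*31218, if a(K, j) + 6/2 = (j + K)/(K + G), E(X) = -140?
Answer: -31504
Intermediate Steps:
G = -4 (G = -2 + (-4 - 1*(-2)) = -2 + (-4 + 2) = -2 - 2 = -4)
a(K, j) = -3 + (K + j)/(-4 + K) (a(K, j) = -3 + (j + K)/(K - 4) = -3 + (K + j)/(-4 + K))
(E(17) - P(139, a(6, -7))) - 1*31218 = (-140 - 1*146) - 1*31218 = (-140 - 146) - 31218 = -286 - 31218 = -31504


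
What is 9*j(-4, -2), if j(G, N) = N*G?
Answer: 72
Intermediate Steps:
j(G, N) = G*N
9*j(-4, -2) = 9*(-4*(-2)) = 9*8 = 72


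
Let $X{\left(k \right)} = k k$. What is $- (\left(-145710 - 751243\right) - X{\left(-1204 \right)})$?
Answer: $2346569$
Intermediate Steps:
$X{\left(k \right)} = k^{2}$
$- (\left(-145710 - 751243\right) - X{\left(-1204 \right)}) = - (\left(-145710 - 751243\right) - \left(-1204\right)^{2}) = - (-896953 - 1449616) = \left(-1\right) \left(-2346569\right) = 2346569$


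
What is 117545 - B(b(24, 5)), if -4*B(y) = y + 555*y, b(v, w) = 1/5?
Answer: 587864/5 ≈ 1.1757e+5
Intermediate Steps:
b(v, w) = ⅕
B(y) = -139*y (B(y) = -(y + 555*y)/4 = -139*y)
117545 - B(b(24, 5)) = 117545 - (-139)/5 = 117545 - 1*(-139/5) = 117545 + 139/5 = 587864/5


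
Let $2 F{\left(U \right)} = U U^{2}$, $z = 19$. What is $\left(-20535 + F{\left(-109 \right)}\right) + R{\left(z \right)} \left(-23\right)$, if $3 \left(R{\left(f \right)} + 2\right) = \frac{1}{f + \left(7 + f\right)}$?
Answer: $- \frac{180360991}{270} \approx -6.68 \cdot 10^{5}$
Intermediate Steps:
$R{\left(f \right)} = -2 + \frac{1}{3 \left(7 + 2 f\right)}$ ($R{\left(f \right)} = -2 + \frac{1}{3 \left(f + \left(7 + f\right)\right)} = -2 + \frac{1}{3 \left(7 + 2 f\right)}$)
$F{\left(U \right)} = \frac{U^{3}}{2}$ ($F{\left(U \right)} = \frac{U U^{2}}{2} = \frac{U^{3}}{2}$)
$\left(-20535 + F{\left(-109 \right)}\right) + R{\left(z \right)} \left(-23\right) = \left(-20535 + \frac{\left(-109\right)^{3}}{2}\right) + \frac{-41 - 228}{3 \left(7 + 2 \cdot 19\right)} \left(-23\right) = \left(-20535 + \frac{1}{2} \left(-1295029\right)\right) + \frac{-41 - 228}{3 \left(7 + 38\right)} \left(-23\right) = \left(-20535 - \frac{1295029}{2}\right) + \frac{1}{3} \cdot \frac{1}{45} \left(-269\right) \left(-23\right) = - \frac{1336099}{2} + \frac{1}{3} \cdot \frac{1}{45} \left(-269\right) \left(-23\right) = - \frac{1336099}{2} - - \frac{6187}{135} = - \frac{1336099}{2} + \frac{6187}{135} = - \frac{180360991}{270}$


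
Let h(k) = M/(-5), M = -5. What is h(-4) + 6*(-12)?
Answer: -71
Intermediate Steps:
h(k) = 1 (h(k) = -5/(-5) = -5*(-⅕) = 1)
h(-4) + 6*(-12) = 1 + 6*(-12) = 1 - 72 = -71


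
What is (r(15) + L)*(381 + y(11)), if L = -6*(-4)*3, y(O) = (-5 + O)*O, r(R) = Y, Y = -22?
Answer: 22350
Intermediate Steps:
r(R) = -22
y(O) = O*(-5 + O)
L = 72 (L = 24*3 = 72)
(r(15) + L)*(381 + y(11)) = (-22 + 72)*(381 + 11*(-5 + 11)) = 50*(381 + 11*6) = 50*(381 + 66) = 50*447 = 22350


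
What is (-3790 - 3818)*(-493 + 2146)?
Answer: -12576024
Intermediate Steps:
(-3790 - 3818)*(-493 + 2146) = -7608*1653 = -12576024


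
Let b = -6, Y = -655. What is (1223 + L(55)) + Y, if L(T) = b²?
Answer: 604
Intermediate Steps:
L(T) = 36 (L(T) = (-6)² = 36)
(1223 + L(55)) + Y = (1223 + 36) - 655 = 1259 - 655 = 604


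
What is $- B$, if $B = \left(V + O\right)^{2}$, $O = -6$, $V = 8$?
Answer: $-4$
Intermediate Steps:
$B = 4$ ($B = \left(8 - 6\right)^{2} = 2^{2} = 4$)
$- B = \left(-1\right) 4 = -4$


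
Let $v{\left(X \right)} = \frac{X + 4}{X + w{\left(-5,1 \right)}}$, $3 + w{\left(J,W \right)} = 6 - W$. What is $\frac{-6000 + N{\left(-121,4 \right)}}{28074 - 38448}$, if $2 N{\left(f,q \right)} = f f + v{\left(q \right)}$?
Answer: $- \frac{7927}{62244} \approx -0.12735$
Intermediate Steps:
$w{\left(J,W \right)} = 3 - W$ ($w{\left(J,W \right)} = -3 - \left(-6 + W\right) = 3 - W$)
$v{\left(X \right)} = \frac{4 + X}{2 + X}$ ($v{\left(X \right)} = \frac{X + 4}{X + \left(3 - 1\right)} = \frac{4 + X}{X + \left(3 - 1\right)} = \frac{4 + X}{X + 2} = \frac{4 + X}{2 + X}$)
$N{\left(f,q \right)} = \frac{f^{2}}{2} + \frac{4 + q}{2 \left(2 + q\right)}$ ($N{\left(f,q \right)} = \frac{f f + \frac{4 + q}{2 + q}}{2} = \frac{f^{2} + \frac{4 + q}{2 + q}}{2} = \frac{f^{2}}{2} + \frac{4 + q}{2 \left(2 + q\right)}$)
$\frac{-6000 + N{\left(-121,4 \right)}}{28074 - 38448} = \frac{-6000 + \frac{4 + 4 + \left(-121\right)^{2} \left(2 + 4\right)}{2 \left(2 + 4\right)}}{28074 - 38448} = \frac{-6000 + \frac{4 + 4 + 14641 \cdot 6}{2 \cdot 6}}{-10374} = \left(-6000 + \frac{1}{2} \cdot \frac{1}{6} \left(4 + 4 + 87846\right)\right) \left(- \frac{1}{10374}\right) = \left(-6000 + \frac{1}{2} \cdot \frac{1}{6} \cdot 87854\right) \left(- \frac{1}{10374}\right) = \left(-6000 + \frac{43927}{6}\right) \left(- \frac{1}{10374}\right) = \frac{7927}{6} \left(- \frac{1}{10374}\right) = - \frac{7927}{62244}$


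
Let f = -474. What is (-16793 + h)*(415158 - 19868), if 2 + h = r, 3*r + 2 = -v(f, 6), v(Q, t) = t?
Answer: -19919848970/3 ≈ -6.6400e+9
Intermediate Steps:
r = -8/3 (r = -⅔ + (-1*6)/3 = -⅔ + (⅓)*(-6) = -⅔ - 2 = -8/3 ≈ -2.6667)
h = -14/3 (h = -2 - 8/3 = -14/3 ≈ -4.6667)
(-16793 + h)*(415158 - 19868) = (-16793 - 14/3)*(415158 - 19868) = -50393/3*395290 = -19919848970/3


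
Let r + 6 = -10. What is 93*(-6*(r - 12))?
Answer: 15624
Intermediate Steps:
r = -16 (r = -6 - 10 = -16)
93*(-6*(r - 12)) = 93*(-6*(-16 - 12)) = 93*(-6*(-28)) = 93*168 = 15624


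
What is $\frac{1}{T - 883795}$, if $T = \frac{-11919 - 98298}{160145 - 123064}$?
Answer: $- \frac{37081}{32772112612} \approx -1.1315 \cdot 10^{-6}$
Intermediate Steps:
$T = - \frac{110217}{37081} \approx -2.9723$
$\frac{1}{T - 883795} = \frac{1}{- \frac{110217}{37081} - 883795} = \frac{1}{- \frac{32772112612}{37081}} = - \frac{37081}{32772112612}$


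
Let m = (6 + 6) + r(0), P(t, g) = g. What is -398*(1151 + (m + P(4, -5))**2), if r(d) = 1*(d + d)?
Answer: -477600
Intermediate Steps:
r(d) = 2*d (r(d) = 1*(2*d) = 2*d)
m = 12 (m = (6 + 6) + 2*0 = 12 + 0 = 12)
-398*(1151 + (m + P(4, -5))**2) = -398*(1151 + (12 - 5)**2) = -398*(1151 + 7**2) = -398*(1151 + 49) = -398*1200 = -477600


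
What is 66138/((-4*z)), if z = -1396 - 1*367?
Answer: 33069/3526 ≈ 9.3786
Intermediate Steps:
z = -1763 (z = -1396 - 367 = -1763)
66138/((-4*z)) = 66138/((-4*(-1763))) = 66138/7052 = 66138*(1/7052) = 33069/3526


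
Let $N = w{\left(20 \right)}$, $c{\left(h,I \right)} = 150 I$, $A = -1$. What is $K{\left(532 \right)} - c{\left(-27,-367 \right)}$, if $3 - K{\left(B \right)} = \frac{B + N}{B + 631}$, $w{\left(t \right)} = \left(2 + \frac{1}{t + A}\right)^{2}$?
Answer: $\frac{23113423106}{419843} \approx 55053.0$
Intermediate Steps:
$w{\left(t \right)} = \left(2 + \frac{1}{-1 + t}\right)^{2}$ ($w{\left(t \right)} = \left(2 + \frac{1}{t - 1}\right)^{2} = \left(2 + \frac{1}{-1 + t}\right)^{2}$)
$N = \frac{1521}{361}$ ($N = \frac{\left(-1 + 2 \cdot 20\right)^{2}}{\left(-1 + 20\right)^{2}} = \frac{\left(-1 + 40\right)^{2}}{361} = \frac{39^{2}}{361} = \frac{1}{361} \cdot 1521 = \frac{1521}{361} \approx 4.2133$)
$K{\left(B \right)} = 3 - \frac{\frac{1521}{361} + B}{631 + B}$ ($K{\left(B \right)} = 3 - \frac{B + \frac{1521}{361}}{B + 631} = 3 - \frac{\frac{1521}{361} + B}{631 + B}$)
$K{\left(532 \right)} - c{\left(-27,-367 \right)} = \frac{2 \left(340926 + 361 \cdot 532\right)}{361 \left(631 + 532\right)} - 150 \left(-367\right) = \frac{2 \left(340926 + 192052\right)}{361 \cdot 1163} - -55050 = \frac{2}{361} \cdot \frac{1}{1163} \cdot 532978 + 55050 = \frac{1065956}{419843} + 55050 = \frac{23113423106}{419843}$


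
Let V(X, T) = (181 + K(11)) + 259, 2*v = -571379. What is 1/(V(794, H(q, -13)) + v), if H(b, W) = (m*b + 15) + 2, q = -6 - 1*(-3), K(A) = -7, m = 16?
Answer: -2/570513 ≈ -3.5056e-6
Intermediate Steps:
v = -571379/2 (v = (½)*(-571379) = -571379/2 ≈ -2.8569e+5)
q = -3 (q = -6 + 3 = -3)
H(b, W) = 17 + 16*b (H(b, W) = (16*b + 15) + 2 = (15 + 16*b) + 2 = 17 + 16*b)
V(X, T) = 433 (V(X, T) = (181 - 7) + 259 = 174 + 259 = 433)
1/(V(794, H(q, -13)) + v) = 1/(433 - 571379/2) = 1/(-570513/2) = -2/570513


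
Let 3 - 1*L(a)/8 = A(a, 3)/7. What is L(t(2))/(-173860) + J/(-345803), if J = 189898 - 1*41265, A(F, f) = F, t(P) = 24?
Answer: -45220258597/105212291765 ≈ -0.42980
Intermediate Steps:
L(a) = 24 - 8*a/7
J = 148633 (J = 189898 - 41265 = 148633)
L(t(2))/(-173860) + J/(-345803) = (24 - 8/7*24)/(-173860) + 148633/(-345803) = (24 - 192/7)*(-1/173860) + 148633*(-1/345803) = -24/7*(-1/173860) - 148633/345803 = 6/304255 - 148633/345803 = -45220258597/105212291765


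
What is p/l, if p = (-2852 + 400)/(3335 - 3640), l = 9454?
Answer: 1226/1441735 ≈ 0.00085036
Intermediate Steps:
p = 2452/305 (p = -2452/(-305) = -2452*(-1/305) = 2452/305 ≈ 8.0393)
p/l = (2452/305)/9454 = (2452/305)*(1/9454) = 1226/1441735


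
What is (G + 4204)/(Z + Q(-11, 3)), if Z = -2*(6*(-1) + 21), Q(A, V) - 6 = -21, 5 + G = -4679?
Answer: 32/3 ≈ 10.667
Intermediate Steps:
G = -4684 (G = -5 - 4679 = -4684)
Q(A, V) = -15 (Q(A, V) = 6 - 21 = -15)
Z = -30 (Z = -2*(-6 + 21) = -2*15 = -30)
(G + 4204)/(Z + Q(-11, 3)) = (-4684 + 4204)/(-30 - 15) = -480/(-45) = -480*(-1/45) = 32/3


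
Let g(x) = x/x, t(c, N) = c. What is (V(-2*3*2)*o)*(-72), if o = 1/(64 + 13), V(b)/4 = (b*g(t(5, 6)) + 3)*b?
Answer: -31104/77 ≈ -403.95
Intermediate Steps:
g(x) = 1
V(b) = 4*b*(3 + b) (V(b) = 4*((b*1 + 3)*b) = 4*((b + 3)*b) = 4*((3 + b)*b) = 4*(b*(3 + b)) = 4*b*(3 + b))
o = 1/77 ≈ 0.012987
(V(-2*3*2)*o)*(-72) = ((4*(-2*3*2)*(3 - 2*3*2))*(1/77))*(-72) = ((4*(-6*2)*(3 - 6*2))*(1/77))*(-72) = ((4*(-12)*(3 - 12))*(1/77))*(-72) = ((4*(-12)*(-9))*(1/77))*(-72) = (432*(1/77))*(-72) = (432/77)*(-72) = -31104/77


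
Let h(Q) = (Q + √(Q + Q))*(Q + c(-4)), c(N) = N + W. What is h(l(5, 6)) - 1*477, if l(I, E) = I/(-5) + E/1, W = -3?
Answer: -487 - 2*√10 ≈ -493.32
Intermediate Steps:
c(N) = -3 + N (c(N) = N - 3 = -3 + N)
l(I, E) = E - I/5 (l(I, E) = I*(-⅕) + E*1 = -I/5 + E = E - I/5)
h(Q) = (-7 + Q)*(Q + √2*√Q) (h(Q) = (Q + √(Q + Q))*(Q + (-3 - 4)) = (Q + √(2*Q))*(Q - 7) = (Q + √2*√Q)*(-7 + Q) = (-7 + Q)*(Q + √2*√Q))
h(l(5, 6)) - 1*477 = ((6 - ⅕*5)² - 7*(6 - ⅕*5) + √2*(6 - ⅕*5)^(3/2) - 7*√2*√(6 - ⅕*5)) - 1*477 = ((6 - 1)² - 7*(6 - 1) + √2*(6 - 1)^(3/2) - 7*√2*√(6 - 1)) - 477 = (5² - 7*5 + √2*5^(3/2) - 7*√2*√5) - 477 = (25 - 35 + √2*(5*√5) - 7*√10) - 477 = (25 - 35 + 5*√10 - 7*√10) - 477 = (-10 - 2*√10) - 477 = -487 - 2*√10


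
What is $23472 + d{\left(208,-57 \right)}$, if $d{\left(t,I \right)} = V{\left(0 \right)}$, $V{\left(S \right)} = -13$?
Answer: $23459$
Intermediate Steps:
$d{\left(t,I \right)} = -13$
$23472 + d{\left(208,-57 \right)} = 23472 - 13 = 23459$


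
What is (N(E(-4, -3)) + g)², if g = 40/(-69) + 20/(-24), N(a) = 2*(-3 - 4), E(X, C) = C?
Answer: 502681/2116 ≈ 237.56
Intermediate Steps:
N(a) = -14 (N(a) = 2*(-7) = -14)
g = -65/46 (g = 40*(-1/69) + 20*(-1/24) = -40/69 - ⅚ = -65/46 ≈ -1.4130)
(N(E(-4, -3)) + g)² = (-14 - 65/46)² = (-709/46)² = 502681/2116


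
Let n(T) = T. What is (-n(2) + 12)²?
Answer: 100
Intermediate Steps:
(-n(2) + 12)² = (-1*2 + 12)² = (-2 + 12)² = 10² = 100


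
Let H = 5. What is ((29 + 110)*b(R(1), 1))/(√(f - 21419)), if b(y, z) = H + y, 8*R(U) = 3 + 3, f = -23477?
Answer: -139*I*√2806/1952 ≈ -3.7721*I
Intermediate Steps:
R(U) = ¾ (R(U) = (3 + 3)/8 = (⅛)*6 = ¾)
b(y, z) = 5 + y
((29 + 110)*b(R(1), 1))/(√(f - 21419)) = ((29 + 110)*(5 + ¾))/(√(-23477 - 21419)) = (139*(23/4))/(√(-44896)) = 3197/(4*((4*I*√2806))) = 3197*(-I*√2806/11224)/4 = -139*I*√2806/1952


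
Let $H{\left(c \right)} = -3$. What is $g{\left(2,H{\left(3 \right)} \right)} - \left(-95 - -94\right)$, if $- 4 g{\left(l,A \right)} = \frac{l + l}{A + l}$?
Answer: $2$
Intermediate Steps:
$g{\left(l,A \right)} = - \frac{l}{2 \left(A + l\right)}$ ($g{\left(l,A \right)} = - \frac{\left(l + l\right) \frac{1}{A + l}}{4} = - \frac{2 l \frac{1}{A + l}}{4} = - \frac{l}{2 \left(A + l\right)}$)
$g{\left(2,H{\left(3 \right)} \right)} - \left(-95 - -94\right) = \left(-1\right) 2 \frac{1}{2 \left(-3\right) + 2 \cdot 2} - \left(-95 - -94\right) = \left(-1\right) 2 \frac{1}{-6 + 4} - \left(-95 + 94\right) = \left(-1\right) 2 \frac{1}{-2} - -1 = \left(-1\right) 2 \left(- \frac{1}{2}\right) + 1 = 1 + 1 = 2$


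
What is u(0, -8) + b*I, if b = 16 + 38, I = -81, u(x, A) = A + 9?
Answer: -4373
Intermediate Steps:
u(x, A) = 9 + A
b = 54
u(0, -8) + b*I = (9 - 8) + 54*(-81) = 1 - 4374 = -4373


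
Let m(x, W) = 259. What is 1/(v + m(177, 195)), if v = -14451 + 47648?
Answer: 1/33456 ≈ 2.9890e-5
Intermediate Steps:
v = 33197
1/(v + m(177, 195)) = 1/(33197 + 259) = 1/33456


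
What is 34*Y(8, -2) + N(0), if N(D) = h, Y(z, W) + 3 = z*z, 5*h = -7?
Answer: 10363/5 ≈ 2072.6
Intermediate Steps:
h = -7/5 (h = (1/5)*(-7) = -7/5 ≈ -1.4000)
Y(z, W) = -3 + z**2 (Y(z, W) = -3 + z*z = -3 + z**2)
N(D) = -7/5
34*Y(8, -2) + N(0) = 34*(-3 + 8**2) - 7/5 = 34*(-3 + 64) - 7/5 = 34*61 - 7/5 = 2074 - 7/5 = 10363/5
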